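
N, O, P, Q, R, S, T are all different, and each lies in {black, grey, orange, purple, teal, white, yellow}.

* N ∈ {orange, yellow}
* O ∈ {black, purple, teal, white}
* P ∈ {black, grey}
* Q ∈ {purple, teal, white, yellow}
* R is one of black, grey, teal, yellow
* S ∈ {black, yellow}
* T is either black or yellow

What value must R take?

The 7 variables together cover exactly {black, grey, orange, purple, teal, white, yellow} — 7 values for 7 variables — and orange appears only in N's list, so N = orange.
S and T between them cover only {black, yellow} — a naked pair. Remove those values from O, P, Q, R.
P must be grey (only option left). Eliminate grey elsewhere: R.
So R = teal.

teal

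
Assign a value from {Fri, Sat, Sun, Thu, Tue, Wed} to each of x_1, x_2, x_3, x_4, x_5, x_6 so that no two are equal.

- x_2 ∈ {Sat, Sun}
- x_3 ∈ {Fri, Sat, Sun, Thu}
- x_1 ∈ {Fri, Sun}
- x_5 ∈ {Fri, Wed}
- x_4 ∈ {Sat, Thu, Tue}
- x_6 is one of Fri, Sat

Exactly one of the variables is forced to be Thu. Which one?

x_3

The 6 variables draw from only 6 values {Fri, Sat, Sun, Thu, Tue, Wed}, so each is used; only x_4 can be Tue, hence x_4 = Tue.
The 5 still-open variables together cover exactly {Fri, Sat, Sun, Thu, Wed} — 5 values for 5 variables — and Thu appears only in x_3's list, so x_3 = Thu.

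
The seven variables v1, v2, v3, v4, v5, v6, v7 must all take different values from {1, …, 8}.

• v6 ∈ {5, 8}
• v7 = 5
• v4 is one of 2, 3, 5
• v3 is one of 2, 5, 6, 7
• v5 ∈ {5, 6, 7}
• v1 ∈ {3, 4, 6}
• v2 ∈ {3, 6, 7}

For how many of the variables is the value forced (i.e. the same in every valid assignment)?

v7's domain is down to {5}, so v7 = 5. Eliminate 5 elsewhere: v3, v4, v5, v6.
That leaves v6 = 8.
The 5 still-open variables draw from only 5 values {2, 3, 4, 6, 7}, so each is used; only v1 can be 4, hence v1 = 4.
Determined: v1=4, v6=8, v7=5. The other variables each still have more than one consistent value. That makes 3.

3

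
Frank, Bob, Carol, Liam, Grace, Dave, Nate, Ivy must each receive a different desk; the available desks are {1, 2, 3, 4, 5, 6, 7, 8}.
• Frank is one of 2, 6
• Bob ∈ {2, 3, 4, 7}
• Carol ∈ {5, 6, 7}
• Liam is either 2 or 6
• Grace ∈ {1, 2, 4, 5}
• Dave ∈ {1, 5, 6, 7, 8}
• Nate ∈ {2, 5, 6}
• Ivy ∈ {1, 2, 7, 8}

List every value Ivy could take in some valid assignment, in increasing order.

1, 8

The 8 variables draw from only 8 values {1, 2, 3, 4, 5, 6, 7, 8}, so each is used; only Bob can be 3, hence Bob = 3.
Among the 7 still-open variables, 4 fits only Grace (and all 7 values in {1, 2, 4, 5, 6, 7, 8} must be used), so Grace = 4.
Frank and Liam between them cover only {2, 6} — a naked pair. Remove those values from Carol, Dave, Nate, Ivy.
That leaves Nate = 5. Strike 5 from Carol, Dave.
Carol has just one choice, so Carol = 7. Strike 7 from Dave, Ivy.
No further eliminations apply; Ivy can still be any of 1, 8.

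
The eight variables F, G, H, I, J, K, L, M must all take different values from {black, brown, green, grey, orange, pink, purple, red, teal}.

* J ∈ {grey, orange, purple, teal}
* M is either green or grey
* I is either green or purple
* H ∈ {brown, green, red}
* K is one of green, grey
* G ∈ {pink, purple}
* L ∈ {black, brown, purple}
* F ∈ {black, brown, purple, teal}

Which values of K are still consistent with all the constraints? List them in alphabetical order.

The 2 variables K and M are confined to {green, grey}, which locks those values in; drop them from H, I, J.
I has just one choice, so I = purple. Strike purple from F, G, J, L.
G has just one choice, so G = pink.
No further eliminations apply; K can still be any of green, grey.

green, grey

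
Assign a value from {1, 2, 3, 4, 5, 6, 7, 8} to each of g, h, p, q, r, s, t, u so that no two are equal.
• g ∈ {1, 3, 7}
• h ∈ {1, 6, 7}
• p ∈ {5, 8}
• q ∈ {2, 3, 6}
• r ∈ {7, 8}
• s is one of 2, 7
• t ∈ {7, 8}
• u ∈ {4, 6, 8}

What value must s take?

2

The 8 variables draw from only 8 values {1, 2, 3, 4, 5, 6, 7, 8}, so each is used; only u can be 4, hence u = 4.
The 7 still-open variables draw from only 7 values {1, 2, 3, 5, 6, 7, 8}, so each is used; only p can be 5, hence p = 5.
r and t between them cover only {7, 8} — a naked pair. Remove those values from g, h, s.
So s = 2.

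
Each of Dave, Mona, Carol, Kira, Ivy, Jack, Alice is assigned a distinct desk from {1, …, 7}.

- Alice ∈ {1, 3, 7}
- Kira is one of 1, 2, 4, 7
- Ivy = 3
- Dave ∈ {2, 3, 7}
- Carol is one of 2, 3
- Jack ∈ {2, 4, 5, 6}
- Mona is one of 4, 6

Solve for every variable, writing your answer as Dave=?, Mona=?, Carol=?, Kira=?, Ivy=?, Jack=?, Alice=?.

Dave=7, Mona=6, Carol=2, Kira=4, Ivy=3, Jack=5, Alice=1

Ivy must be 3 (only option left). So Dave, Carol, Alice can't be 3.
Carol's domain is down to {2}, so Carol = 2. Strike 2 from Dave, Kira, Jack.
Dave must be 7 (only option left). Strike 7 from Kira, Alice.
That leaves Alice = 1. Eliminate 1 elsewhere: Kira.
That leaves Kira = 4. Remove 4 from Mona, Jack.
Mona's domain is down to {6}, so Mona = 6. Eliminate 6 elsewhere: Jack.
Jack's domain is down to {5}, so Jack = 5.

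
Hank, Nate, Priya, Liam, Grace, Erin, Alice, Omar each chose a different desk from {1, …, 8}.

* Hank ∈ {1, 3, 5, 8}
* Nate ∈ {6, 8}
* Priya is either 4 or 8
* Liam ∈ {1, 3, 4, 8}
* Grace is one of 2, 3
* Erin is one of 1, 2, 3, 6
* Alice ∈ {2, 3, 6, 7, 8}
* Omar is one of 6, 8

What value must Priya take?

4

Among the 8 variables, 5 fits only Hank (and all 8 values in {1, 2, 3, 4, 5, 6, 7, 8} must be used), so Hank = 5.
Among the 7 still-open variables, 7 fits only Alice (and all 7 values in {1, 2, 3, 4, 6, 7, 8} must be used), so Alice = 7.
Nate and Omar between them cover only {6, 8} — a naked pair. Remove those values from Priya, Liam, Erin.
So Priya = 4.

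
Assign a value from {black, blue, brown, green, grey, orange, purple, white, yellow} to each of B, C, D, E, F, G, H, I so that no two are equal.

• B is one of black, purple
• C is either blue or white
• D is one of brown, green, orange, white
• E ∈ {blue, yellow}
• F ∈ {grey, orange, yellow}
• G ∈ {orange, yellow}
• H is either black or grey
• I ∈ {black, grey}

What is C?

white

H and I share exactly the 2 values {black, grey}; by pigeonhole those values go to them, so strike black, grey from B, F.
B has just one choice, so B = purple.
F and G share exactly the 2 values {orange, yellow}; by pigeonhole those values go to them, so strike orange, yellow from D, E.
E must be blue (only option left). Eliminate blue elsewhere: C.
So C = white.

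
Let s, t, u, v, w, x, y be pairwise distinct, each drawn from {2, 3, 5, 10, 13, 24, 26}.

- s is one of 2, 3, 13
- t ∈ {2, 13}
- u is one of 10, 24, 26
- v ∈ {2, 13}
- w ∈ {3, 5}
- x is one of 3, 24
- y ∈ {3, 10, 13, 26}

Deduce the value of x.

The 7 variables together cover exactly {2, 3, 5, 10, 13, 24, 26} — 7 values for 7 variables — and 5 appears only in w's list, so w = 5.
The 2 variables t and v are confined to {2, 13}, which locks those values in; drop them from s, y.
s must be 3 (only option left). So x, y can't be 3.
So x = 24.

24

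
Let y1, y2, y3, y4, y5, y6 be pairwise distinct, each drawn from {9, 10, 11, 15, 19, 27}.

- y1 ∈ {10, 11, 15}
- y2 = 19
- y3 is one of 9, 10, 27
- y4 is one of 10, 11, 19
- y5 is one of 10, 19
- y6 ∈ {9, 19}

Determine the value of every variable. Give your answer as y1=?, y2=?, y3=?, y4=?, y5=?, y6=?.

y1=15, y2=19, y3=27, y4=11, y5=10, y6=9

y2's domain is down to {19}, so y2 = 19. Strike 19 from y4, y5, y6.
y5's domain is down to {10}, so y5 = 10. Strike 10 from y1, y3, y4.
That leaves y6 = 9. Eliminate 9 elsewhere: y3.
y3's domain is down to {27}, so y3 = 27.
y4 must be 11 (only option left). Remove 11 from y1.
y1 has just one choice, so y1 = 15.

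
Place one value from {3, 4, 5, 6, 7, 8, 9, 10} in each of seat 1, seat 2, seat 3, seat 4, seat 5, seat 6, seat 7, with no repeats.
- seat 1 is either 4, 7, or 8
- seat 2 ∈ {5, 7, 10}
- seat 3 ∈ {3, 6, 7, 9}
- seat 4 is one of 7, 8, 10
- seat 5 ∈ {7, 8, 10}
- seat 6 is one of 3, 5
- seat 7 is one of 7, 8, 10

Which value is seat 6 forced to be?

3

seat 4, seat 5, seat 7 between them cover only {7, 8, 10} — a naked triple. Remove those values from seat 1, seat 2, seat 3.
seat 1 must be 4 (only option left).
That leaves seat 2 = 5. So seat 6 can't be 5.
So seat 6 = 3.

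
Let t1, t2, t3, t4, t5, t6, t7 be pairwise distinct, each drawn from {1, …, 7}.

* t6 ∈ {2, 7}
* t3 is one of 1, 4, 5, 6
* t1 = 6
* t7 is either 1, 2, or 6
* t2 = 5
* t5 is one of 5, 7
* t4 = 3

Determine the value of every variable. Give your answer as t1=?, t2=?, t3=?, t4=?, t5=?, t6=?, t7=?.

t1=6, t2=5, t3=4, t4=3, t5=7, t6=2, t7=1

t1 must be 6 (only option left). Strike 6 from t3, t7.
t2 must be 5 (only option left). Eliminate 5 elsewhere: t3, t5.
t4 must be 3 (only option left).
That leaves t5 = 7. So t6 can't be 7.
t6's domain is down to {2}, so t6 = 2. Strike 2 from t7.
t7 has just one choice, so t7 = 1. Strike 1 from t3.
t3's domain is down to {4}, so t3 = 4.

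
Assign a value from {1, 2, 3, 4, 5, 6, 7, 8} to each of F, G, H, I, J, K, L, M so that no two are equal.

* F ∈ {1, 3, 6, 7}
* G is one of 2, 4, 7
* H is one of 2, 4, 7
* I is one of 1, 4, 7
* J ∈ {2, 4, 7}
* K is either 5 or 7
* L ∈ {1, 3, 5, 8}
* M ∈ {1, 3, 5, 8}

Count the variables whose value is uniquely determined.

3

Among the 8 variables, 6 fits only F (and all 8 values in {1, 2, 3, 4, 5, 6, 7, 8} must be used), so F = 6.
G, H, J share exactly the 3 values {2, 4, 7}; by pigeonhole those values go to them, so strike 2, 4, 7 from I, K.
I must be 1 (only option left). Strike 1 from L, M.
That leaves K = 5. So L, M can't be 5.
Determined: F=6, I=1, K=5. The other variables each still have more than one consistent value. That makes 3.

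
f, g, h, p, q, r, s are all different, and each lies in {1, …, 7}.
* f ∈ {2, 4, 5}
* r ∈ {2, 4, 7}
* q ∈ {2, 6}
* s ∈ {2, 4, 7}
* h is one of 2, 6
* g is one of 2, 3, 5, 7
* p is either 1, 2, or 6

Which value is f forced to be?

The 7 variables together cover exactly {1, 2, 3, 4, 5, 6, 7} — 7 values for 7 variables — and 1 appears only in p's list, so p = 1.
The 6 still-open variables together cover exactly {2, 3, 4, 5, 6, 7} — 6 values for 6 variables — and 3 appears only in g's list, so g = 3.
The 5 still-open variables draw from only 5 values {2, 4, 5, 6, 7}, so each is used; only f can be 5, hence f = 5.

5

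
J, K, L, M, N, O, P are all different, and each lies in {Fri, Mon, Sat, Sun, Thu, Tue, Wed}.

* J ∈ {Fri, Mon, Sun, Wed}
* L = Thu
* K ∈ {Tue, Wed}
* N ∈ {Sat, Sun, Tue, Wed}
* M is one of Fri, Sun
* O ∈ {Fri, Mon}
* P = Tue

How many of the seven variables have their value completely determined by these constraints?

4

L has just one choice, so L = Thu.
P's domain is down to {Tue}, so P = Tue. Remove Tue from K, N.
That leaves K = Wed. Strike Wed from J, N.
The 4 still-open variables draw from only 4 values {Fri, Mon, Sat, Sun}, so each is used; only N can be Sat, hence N = Sat.
Determined: K=Wed, L=Thu, N=Sat, P=Tue. The other variables each still have more than one consistent value. That makes 4.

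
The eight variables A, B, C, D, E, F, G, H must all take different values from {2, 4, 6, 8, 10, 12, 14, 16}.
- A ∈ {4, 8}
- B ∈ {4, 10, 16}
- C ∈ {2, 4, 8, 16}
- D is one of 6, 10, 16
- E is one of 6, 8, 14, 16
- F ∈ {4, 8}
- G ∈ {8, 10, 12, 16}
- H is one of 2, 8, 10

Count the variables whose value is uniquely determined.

The 8 variables draw from only 8 values {2, 4, 6, 8, 10, 12, 14, 16}, so each is used; only G can be 12, hence G = 12.
The 7 still-open variables draw from only 7 values {2, 4, 6, 8, 10, 14, 16}, so each is used; only E can be 14, hence E = 14.
Among the 6 still-open variables, 6 fits only D (and all 6 values in {2, 4, 6, 8, 10, 16} must be used), so D = 6.
A and F between them cover only {4, 8} — a naked pair. Remove those values from B, C, H.
Determined: D=6, E=14, G=12. The other variables each still have more than one consistent value. That makes 3.

3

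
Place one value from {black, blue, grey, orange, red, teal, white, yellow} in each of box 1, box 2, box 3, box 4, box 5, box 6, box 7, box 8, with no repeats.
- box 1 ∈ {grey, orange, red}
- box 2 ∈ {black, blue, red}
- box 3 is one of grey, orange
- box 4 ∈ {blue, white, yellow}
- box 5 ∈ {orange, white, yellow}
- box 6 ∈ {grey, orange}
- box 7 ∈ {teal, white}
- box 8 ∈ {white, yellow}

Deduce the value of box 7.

teal

Among the 8 variables, black fits only box 2 (and all 8 values in {black, blue, grey, orange, red, teal, white, yellow} must be used), so box 2 = black.
Among the 7 still-open variables, blue fits only box 4 (and all 7 values in {blue, grey, orange, red, teal, white, yellow} must be used), so box 4 = blue.
The 6 still-open variables together cover exactly {grey, orange, red, teal, white, yellow} — 6 values for 6 variables — and red appears only in box 1's list, so box 1 = red.
Among the 5 still-open variables, teal fits only box 7 (and all 5 values in {grey, orange, teal, white, yellow} must be used), so box 7 = teal.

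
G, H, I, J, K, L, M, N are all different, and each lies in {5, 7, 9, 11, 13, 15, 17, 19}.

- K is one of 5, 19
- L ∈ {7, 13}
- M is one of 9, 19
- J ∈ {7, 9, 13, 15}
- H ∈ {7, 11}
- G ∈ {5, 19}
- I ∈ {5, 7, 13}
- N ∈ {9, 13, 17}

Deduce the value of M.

The 8 variables draw from only 8 values {5, 7, 9, 11, 13, 15, 17, 19}, so each is used; only H can be 11, hence H = 11.
The 7 still-open variables together cover exactly {5, 7, 9, 13, 15, 17, 19} — 7 values for 7 variables — and 15 appears only in J's list, so J = 15.
The 6 still-open variables together cover exactly {5, 7, 9, 13, 17, 19} — 6 values for 6 variables — and 17 appears only in N's list, so N = 17.
The 5 still-open variables draw from only 5 values {5, 7, 9, 13, 19}, so each is used; only M can be 9, hence M = 9.

9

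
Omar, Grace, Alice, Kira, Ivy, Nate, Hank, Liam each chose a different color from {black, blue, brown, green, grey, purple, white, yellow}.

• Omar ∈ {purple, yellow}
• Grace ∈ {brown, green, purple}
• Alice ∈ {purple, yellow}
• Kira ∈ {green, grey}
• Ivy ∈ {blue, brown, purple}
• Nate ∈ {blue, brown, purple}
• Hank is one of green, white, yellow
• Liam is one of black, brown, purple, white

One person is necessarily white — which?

Hank

The 8 variables draw from only 8 values {black, blue, brown, green, grey, purple, white, yellow}, so each is used; only Liam can be black, hence Liam = black.
The 7 still-open variables together cover exactly {blue, brown, green, grey, purple, white, yellow} — 7 values for 7 variables — and grey appears only in Kira's list, so Kira = grey.
The 6 still-open variables draw from only 6 values {blue, brown, green, purple, white, yellow}, so each is used; only Hank can be white, hence Hank = white.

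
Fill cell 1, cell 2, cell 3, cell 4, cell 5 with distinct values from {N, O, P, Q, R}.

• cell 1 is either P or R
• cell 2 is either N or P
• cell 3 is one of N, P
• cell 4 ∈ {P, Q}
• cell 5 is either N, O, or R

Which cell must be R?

Among the 5 variables, O fits only cell 5 (and all 5 values in {N, O, P, Q, R} must be used), so cell 5 = O.
The 4 still-open variables draw from only 4 values {N, P, Q, R}, so each is used; only cell 4 can be Q, hence cell 4 = Q.
The 3 still-open variables together cover exactly {N, P, R} — 3 values for 3 variables — and R appears only in cell 1's list, so cell 1 = R.

cell 1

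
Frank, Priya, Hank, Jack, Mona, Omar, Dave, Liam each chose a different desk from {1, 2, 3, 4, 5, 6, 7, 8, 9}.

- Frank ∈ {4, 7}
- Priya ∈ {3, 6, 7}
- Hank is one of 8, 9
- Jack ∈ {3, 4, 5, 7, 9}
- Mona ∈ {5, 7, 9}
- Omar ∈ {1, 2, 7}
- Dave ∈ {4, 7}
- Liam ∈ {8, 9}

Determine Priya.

6

Frank and Dave between them cover only {4, 7} — a naked pair. Remove those values from Priya, Jack, Mona, Omar.
Hank and Liam share exactly the 2 values {8, 9}; by pigeonhole those values go to them, so strike 8, 9 from Jack, Mona.
That leaves Mona = 5. So Jack can't be 5.
Jack has just one choice, so Jack = 3. Strike 3 from Priya.
So Priya = 6.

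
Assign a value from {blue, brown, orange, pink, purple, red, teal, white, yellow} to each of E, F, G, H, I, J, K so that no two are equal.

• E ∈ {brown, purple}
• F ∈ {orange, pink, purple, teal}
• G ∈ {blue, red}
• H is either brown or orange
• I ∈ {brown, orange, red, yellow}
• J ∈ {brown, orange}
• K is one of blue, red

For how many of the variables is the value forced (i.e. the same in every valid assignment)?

2

The 2 variables G and K are confined to {blue, red}, which locks those values in; drop them from I.
The 2 variables H and J are confined to {brown, orange}, which locks those values in; drop them from E, F, I.
E's domain is down to {purple}, so E = purple. Strike purple from F.
That leaves I = yellow.
Determined: E=purple, I=yellow. The other variables each still have more than one consistent value. That makes 2.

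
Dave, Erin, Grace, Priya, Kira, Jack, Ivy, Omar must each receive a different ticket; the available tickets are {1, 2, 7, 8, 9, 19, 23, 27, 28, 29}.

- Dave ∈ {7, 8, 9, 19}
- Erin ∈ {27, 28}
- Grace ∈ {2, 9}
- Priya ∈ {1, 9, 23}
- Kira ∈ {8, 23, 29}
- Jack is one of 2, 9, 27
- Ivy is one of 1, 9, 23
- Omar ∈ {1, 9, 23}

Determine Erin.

28

The 3 variables Priya, Ivy, Omar are confined to {1, 9, 23}, which locks those values in; drop them from Dave, Grace, Kira, Jack.
Grace's domain is down to {2}, so Grace = 2. Remove 2 from Jack.
Jack has just one choice, so Jack = 27. Remove 27 from Erin.
So Erin = 28.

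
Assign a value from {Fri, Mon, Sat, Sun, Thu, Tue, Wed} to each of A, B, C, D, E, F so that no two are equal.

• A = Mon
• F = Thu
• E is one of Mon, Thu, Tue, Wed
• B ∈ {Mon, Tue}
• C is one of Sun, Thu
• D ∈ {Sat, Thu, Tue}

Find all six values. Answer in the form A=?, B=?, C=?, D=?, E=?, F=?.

A has just one choice, so A = Mon. Strike Mon from B, E.
That leaves B = Tue. Eliminate Tue elsewhere: D, E.
F must be Thu (only option left). Strike Thu from C, D, E.
That leaves C = Sun.
D must be Sat (only option left).
E's domain is down to {Wed}, so E = Wed.

A=Mon, B=Tue, C=Sun, D=Sat, E=Wed, F=Thu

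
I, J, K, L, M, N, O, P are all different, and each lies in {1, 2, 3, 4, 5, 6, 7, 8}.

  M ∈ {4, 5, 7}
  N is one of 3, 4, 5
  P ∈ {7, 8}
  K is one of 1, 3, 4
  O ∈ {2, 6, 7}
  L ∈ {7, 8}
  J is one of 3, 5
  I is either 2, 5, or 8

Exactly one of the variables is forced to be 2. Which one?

The 8 variables draw from only 8 values {1, 2, 3, 4, 5, 6, 7, 8}, so each is used; only K can be 1, hence K = 1.
The 7 still-open variables together cover exactly {2, 3, 4, 5, 6, 7, 8} — 7 values for 7 variables — and 6 appears only in O's list, so O = 6.
The 6 still-open variables draw from only 6 values {2, 3, 4, 5, 7, 8}, so each is used; only I can be 2, hence I = 2.

I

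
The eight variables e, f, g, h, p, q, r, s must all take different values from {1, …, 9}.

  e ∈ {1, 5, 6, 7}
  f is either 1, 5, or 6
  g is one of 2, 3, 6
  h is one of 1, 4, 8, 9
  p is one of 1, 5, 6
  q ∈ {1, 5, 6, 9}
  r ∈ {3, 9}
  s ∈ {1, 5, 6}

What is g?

2

The 3 variables f, p, s are confined to {1, 5, 6}, which locks those values in; drop them from e, g, h, q.
That leaves e = 7.
q has just one choice, so q = 9. So h, r can't be 9.
r must be 3 (only option left). Strike 3 from g.
So g = 2.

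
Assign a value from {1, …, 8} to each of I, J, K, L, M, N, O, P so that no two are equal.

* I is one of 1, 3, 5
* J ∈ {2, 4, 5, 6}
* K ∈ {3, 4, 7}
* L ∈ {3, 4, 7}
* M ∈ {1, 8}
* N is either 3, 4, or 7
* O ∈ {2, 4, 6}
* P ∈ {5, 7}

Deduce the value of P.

5

The 8 variables draw from only 8 values {1, 2, 3, 4, 5, 6, 7, 8}, so each is used; only M can be 8, hence M = 8.
The 7 still-open variables together cover exactly {1, 2, 3, 4, 5, 6, 7} — 7 values for 7 variables — and 1 appears only in I's list, so I = 1.
K, L, N share exactly the 3 values {3, 4, 7}; by pigeonhole those values go to them, so strike 3, 4, 7 from J, O, P.
So P = 5.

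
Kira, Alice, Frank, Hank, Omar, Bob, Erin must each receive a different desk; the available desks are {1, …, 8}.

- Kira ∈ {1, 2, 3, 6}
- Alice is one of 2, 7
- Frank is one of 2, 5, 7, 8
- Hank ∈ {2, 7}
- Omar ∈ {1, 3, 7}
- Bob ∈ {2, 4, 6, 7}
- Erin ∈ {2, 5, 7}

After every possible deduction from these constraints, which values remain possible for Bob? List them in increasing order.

4, 6

The 2 variables Alice and Hank are confined to {2, 7}, which locks those values in; drop them from Kira, Frank, Omar, Bob, Erin.
Erin has just one choice, so Erin = 5. Eliminate 5 elsewhere: Frank.
Frank has just one choice, so Frank = 8.
No further eliminations apply; Bob can still be any of 4, 6.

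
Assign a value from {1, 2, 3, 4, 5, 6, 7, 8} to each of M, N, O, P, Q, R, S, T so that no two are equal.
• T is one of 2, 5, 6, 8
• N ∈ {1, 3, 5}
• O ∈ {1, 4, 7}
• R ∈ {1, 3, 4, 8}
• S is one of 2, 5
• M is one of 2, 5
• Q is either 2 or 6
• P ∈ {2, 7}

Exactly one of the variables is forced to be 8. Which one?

M and S between them cover only {2, 5} — a naked pair. Remove those values from N, P, Q, T.
That leaves P = 7. Remove 7 from O.
That leaves Q = 6. Remove 6 from T.
So 8 goes to T.

T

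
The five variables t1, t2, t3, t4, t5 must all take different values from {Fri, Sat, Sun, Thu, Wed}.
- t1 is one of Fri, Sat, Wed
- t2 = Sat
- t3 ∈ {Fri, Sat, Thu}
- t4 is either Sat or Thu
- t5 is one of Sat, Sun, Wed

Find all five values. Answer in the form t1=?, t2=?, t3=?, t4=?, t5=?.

t2 must be Sat (only option left). Remove Sat from t1, t3, t4, t5.
That leaves t4 = Thu. So t3 can't be Thu.
That leaves t3 = Fri. So t1 can't be Fri.
t1 has just one choice, so t1 = Wed. Strike Wed from t5.
t5 must be Sun (only option left).

t1=Wed, t2=Sat, t3=Fri, t4=Thu, t5=Sun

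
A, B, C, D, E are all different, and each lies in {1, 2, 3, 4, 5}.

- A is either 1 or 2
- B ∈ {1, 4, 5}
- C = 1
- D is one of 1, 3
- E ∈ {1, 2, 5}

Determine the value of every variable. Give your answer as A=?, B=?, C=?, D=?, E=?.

A=2, B=4, C=1, D=3, E=5

C must be 1 (only option left). Eliminate 1 elsewhere: A, B, D, E.
That leaves D = 3.
A must be 2 (only option left). Remove 2 from E.
E must be 5 (only option left). Eliminate 5 elsewhere: B.
B's domain is down to {4}, so B = 4.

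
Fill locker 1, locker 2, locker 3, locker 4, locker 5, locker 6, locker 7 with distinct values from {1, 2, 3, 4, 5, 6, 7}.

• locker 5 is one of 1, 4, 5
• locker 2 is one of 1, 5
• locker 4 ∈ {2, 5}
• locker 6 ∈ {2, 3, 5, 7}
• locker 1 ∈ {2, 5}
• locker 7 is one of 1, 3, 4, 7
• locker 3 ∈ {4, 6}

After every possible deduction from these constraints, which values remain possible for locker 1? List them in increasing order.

2, 5

The 7 variables draw from only 7 values {1, 2, 3, 4, 5, 6, 7}, so each is used; only locker 3 can be 6, hence locker 3 = 6.
locker 1 and locker 4 between them cover only {2, 5} — a naked pair. Remove those values from locker 2, locker 5, locker 6.
locker 2 has just one choice, so locker 2 = 1. Remove 1 from locker 5, locker 7.
That leaves locker 5 = 4. Strike 4 from locker 7.
No further eliminations apply; locker 1 can still be any of 2, 5.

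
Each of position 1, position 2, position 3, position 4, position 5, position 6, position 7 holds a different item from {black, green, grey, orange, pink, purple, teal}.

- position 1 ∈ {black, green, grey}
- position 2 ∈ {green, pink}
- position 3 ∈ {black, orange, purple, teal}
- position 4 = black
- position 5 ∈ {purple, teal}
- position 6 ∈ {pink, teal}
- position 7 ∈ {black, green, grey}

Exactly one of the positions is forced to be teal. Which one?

position 4 must be black (only option left). Strike black from position 1, position 3, position 7.
The 6 still-open variables together cover exactly {green, grey, orange, pink, purple, teal} — 6 values for 6 variables — and orange appears only in position 3's list, so position 3 = orange.
Among the 5 still-open variables, purple fits only position 5 (and all 5 values in {green, grey, pink, purple, teal} must be used), so position 5 = purple.
The 4 still-open variables together cover exactly {green, grey, pink, teal} — 4 values for 4 variables — and teal appears only in position 6's list, so position 6 = teal.

position 6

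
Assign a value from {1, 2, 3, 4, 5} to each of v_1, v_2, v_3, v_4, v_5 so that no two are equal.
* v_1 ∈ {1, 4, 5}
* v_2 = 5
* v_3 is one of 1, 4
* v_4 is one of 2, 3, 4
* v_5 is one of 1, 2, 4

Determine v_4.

v_2's domain is down to {5}, so v_2 = 5. Eliminate 5 elsewhere: v_1.
Among the 4 still-open variables, 3 fits only v_4 (and all 4 values in {1, 2, 3, 4} must be used), so v_4 = 3.

3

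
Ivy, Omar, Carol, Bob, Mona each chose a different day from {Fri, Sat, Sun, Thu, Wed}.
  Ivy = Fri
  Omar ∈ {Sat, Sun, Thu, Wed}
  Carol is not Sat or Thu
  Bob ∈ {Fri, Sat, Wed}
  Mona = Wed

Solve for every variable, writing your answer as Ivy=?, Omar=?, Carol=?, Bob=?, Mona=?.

Ivy must be Fri (only option left). Strike Fri from Carol, Bob.
Mona's domain is down to {Wed}, so Mona = Wed. Remove Wed from Omar, Carol, Bob.
Carol's domain is down to {Sun}, so Carol = Sun. So Omar can't be Sun.
That leaves Bob = Sat. Eliminate Sat elsewhere: Omar.
Omar's domain is down to {Thu}, so Omar = Thu.

Ivy=Fri, Omar=Thu, Carol=Sun, Bob=Sat, Mona=Wed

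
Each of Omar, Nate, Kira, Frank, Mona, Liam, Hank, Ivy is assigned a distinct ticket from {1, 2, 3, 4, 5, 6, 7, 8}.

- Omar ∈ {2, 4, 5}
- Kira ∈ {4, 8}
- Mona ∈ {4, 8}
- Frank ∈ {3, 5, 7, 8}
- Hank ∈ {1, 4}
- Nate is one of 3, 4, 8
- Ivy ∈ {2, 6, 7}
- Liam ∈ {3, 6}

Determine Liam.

6

The 8 variables together cover exactly {1, 2, 3, 4, 5, 6, 7, 8} — 8 values for 8 variables — and 1 appears only in Hank's list, so Hank = 1.
Kira and Mona between them cover only {4, 8} — a naked pair. Remove those values from Omar, Nate, Frank.
Nate has just one choice, so Nate = 3. So Frank, Liam can't be 3.
So Liam = 6.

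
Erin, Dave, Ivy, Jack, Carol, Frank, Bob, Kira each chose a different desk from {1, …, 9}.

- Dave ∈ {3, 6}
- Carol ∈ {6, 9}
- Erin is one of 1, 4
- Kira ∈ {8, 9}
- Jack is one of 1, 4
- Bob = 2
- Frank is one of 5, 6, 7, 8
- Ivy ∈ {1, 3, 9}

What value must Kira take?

Bob has just one choice, so Bob = 2.
Erin and Jack share exactly the 2 values {1, 4}; by pigeonhole those values go to them, so strike 1, 4 from Ivy.
Dave, Ivy, Carol share exactly the 3 values {3, 6, 9}; by pigeonhole those values go to them, so strike 3, 6, 9 from Frank, Kira.
So Kira = 8.

8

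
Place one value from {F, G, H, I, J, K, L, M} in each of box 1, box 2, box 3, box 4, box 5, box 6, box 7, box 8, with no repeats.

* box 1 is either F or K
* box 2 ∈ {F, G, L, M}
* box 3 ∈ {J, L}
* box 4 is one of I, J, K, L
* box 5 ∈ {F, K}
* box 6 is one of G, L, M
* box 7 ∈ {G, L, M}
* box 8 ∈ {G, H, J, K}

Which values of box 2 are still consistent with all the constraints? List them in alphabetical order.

The 8 variables together cover exactly {F, G, H, I, J, K, L, M} — 8 values for 8 variables — and H appears only in box 8's list, so box 8 = H.
The 7 still-open variables draw from only 7 values {F, G, I, J, K, L, M}, so each is used; only box 4 can be I, hence box 4 = I.
The 6 still-open variables together cover exactly {F, G, J, K, L, M} — 6 values for 6 variables — and J appears only in box 3's list, so box 3 = J.
The 2 variables box 1 and box 5 are confined to {F, K}, which locks those values in; drop them from box 2.
No further eliminations apply; box 2 can still be any of G, L, M.

G, L, M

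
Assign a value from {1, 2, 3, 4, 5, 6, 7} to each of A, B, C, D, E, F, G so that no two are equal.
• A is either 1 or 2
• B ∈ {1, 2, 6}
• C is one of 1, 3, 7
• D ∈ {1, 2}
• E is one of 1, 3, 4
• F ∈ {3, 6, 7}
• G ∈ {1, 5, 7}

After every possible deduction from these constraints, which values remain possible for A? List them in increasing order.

The 7 variables together cover exactly {1, 2, 3, 4, 5, 6, 7} — 7 values for 7 variables — and 4 appears only in E's list, so E = 4.
The 6 still-open variables together cover exactly {1, 2, 3, 5, 6, 7} — 6 values for 6 variables — and 5 appears only in G's list, so G = 5.
A and D between them cover only {1, 2} — a naked pair. Remove those values from B, C.
B has just one choice, so B = 6. So F can't be 6.
No further eliminations apply; A can still be any of 1, 2.

1, 2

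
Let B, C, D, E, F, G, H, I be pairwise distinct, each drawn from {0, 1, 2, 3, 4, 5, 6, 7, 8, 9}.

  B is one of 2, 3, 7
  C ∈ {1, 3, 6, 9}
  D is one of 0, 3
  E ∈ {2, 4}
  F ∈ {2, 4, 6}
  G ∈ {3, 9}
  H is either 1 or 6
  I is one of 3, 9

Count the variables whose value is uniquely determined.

2

The 8 variables together cover exactly {0, 1, 2, 3, 4, 6, 7, 9} — 8 values for 8 variables — and 0 appears only in D's list, so D = 0.
Among the 7 still-open variables, 7 fits only B (and all 7 values in {1, 2, 3, 4, 6, 7, 9} must be used), so B = 7.
G and I share exactly the 2 values {3, 9}; by pigeonhole those values go to them, so strike 3, 9 from C.
The 2 variables C and H are confined to {1, 6}, which locks those values in; drop them from F.
Determined: B=7, D=0. The other variables each still have more than one consistent value. That makes 2.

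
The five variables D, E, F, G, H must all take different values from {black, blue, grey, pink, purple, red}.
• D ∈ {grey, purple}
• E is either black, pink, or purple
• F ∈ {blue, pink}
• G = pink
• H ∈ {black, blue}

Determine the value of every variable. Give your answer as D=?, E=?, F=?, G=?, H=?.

D=grey, E=purple, F=blue, G=pink, H=black

G's domain is down to {pink}, so G = pink. Strike pink from E, F.
That leaves F = blue. Strike blue from H.
H has just one choice, so H = black. Eliminate black elsewhere: E.
E's domain is down to {purple}, so E = purple. Eliminate purple elsewhere: D.
D has just one choice, so D = grey.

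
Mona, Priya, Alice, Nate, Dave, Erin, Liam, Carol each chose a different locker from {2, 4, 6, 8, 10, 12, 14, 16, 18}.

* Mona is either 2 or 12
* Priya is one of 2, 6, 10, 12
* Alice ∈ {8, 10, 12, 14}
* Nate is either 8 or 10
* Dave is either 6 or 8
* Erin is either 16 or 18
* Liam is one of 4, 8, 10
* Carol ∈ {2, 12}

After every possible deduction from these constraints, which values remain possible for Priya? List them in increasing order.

6, 10

The 2 variables Mona and Carol are confined to {2, 12}, which locks those values in; drop them from Priya, Alice.
The 3 variables Priya, Nate, Dave are confined to {6, 8, 10}, which locks those values in; drop them from Alice, Liam.
Alice must be 14 (only option left).
Liam has just one choice, so Liam = 4.
No further eliminations apply; Priya can still be any of 6, 10.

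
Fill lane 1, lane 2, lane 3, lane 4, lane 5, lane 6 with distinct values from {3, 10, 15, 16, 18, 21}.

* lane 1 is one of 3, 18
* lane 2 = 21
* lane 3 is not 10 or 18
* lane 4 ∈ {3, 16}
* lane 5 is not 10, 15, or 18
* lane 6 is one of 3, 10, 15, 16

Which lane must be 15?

lane 3

lane 2 has just one choice, so lane 2 = 21. Remove 21 from lane 3, lane 5.
The 5 still-open variables together cover exactly {3, 10, 15, 16, 18} — 5 values for 5 variables — and 10 appears only in lane 6's list, so lane 6 = 10.
The 4 still-open variables draw from only 4 values {3, 15, 16, 18}, so each is used; only lane 3 can be 15, hence lane 3 = 15.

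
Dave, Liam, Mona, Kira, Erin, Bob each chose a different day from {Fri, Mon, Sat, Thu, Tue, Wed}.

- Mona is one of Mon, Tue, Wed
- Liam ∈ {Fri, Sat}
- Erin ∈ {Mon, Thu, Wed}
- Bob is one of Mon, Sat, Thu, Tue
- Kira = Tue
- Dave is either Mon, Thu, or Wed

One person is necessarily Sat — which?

Bob

Kira's domain is down to {Tue}, so Kira = Tue. Strike Tue from Mona, Bob.
The 5 still-open variables together cover exactly {Fri, Mon, Sat, Thu, Wed} — 5 values for 5 variables — and Fri appears only in Liam's list, so Liam = Fri.
The 4 still-open variables together cover exactly {Mon, Sat, Thu, Wed} — 4 values for 4 variables — and Sat appears only in Bob's list, so Bob = Sat.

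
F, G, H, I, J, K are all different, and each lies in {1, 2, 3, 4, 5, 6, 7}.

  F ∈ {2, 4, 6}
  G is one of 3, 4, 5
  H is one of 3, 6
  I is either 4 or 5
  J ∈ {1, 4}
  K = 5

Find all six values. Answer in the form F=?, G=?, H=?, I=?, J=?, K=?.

K must be 5 (only option left). Strike 5 from G, I.
I has just one choice, so I = 4. Strike 4 from F, G, J.
J has just one choice, so J = 1.
G must be 3 (only option left). Remove 3 from H.
H's domain is down to {6}, so H = 6. Strike 6 from F.
That leaves F = 2.

F=2, G=3, H=6, I=4, J=1, K=5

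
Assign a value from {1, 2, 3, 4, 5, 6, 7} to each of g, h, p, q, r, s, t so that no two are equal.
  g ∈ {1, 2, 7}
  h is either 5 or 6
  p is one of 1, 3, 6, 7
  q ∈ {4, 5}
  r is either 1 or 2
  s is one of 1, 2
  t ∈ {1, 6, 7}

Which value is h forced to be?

The 7 variables together cover exactly {1, 2, 3, 4, 5, 6, 7} — 7 values for 7 variables — and 3 appears only in p's list, so p = 3.
The 6 still-open variables draw from only 6 values {1, 2, 4, 5, 6, 7}, so each is used; only q can be 4, hence q = 4.
The 5 still-open variables together cover exactly {1, 2, 5, 6, 7} — 5 values for 5 variables — and 5 appears only in h's list, so h = 5.

5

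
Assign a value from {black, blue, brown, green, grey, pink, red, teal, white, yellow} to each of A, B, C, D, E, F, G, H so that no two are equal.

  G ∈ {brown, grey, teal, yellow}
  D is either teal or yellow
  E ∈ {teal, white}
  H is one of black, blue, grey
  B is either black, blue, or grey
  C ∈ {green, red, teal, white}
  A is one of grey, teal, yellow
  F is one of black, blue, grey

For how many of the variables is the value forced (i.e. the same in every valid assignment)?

2

The 3 variables B, F, H are confined to {black, blue, grey}, which locks those values in; drop them from A, G.
A and D share exactly the 2 values {teal, yellow}; by pigeonhole those values go to them, so strike teal, yellow from C, E, G.
E's domain is down to {white}, so E = white. Remove white from C.
G has just one choice, so G = brown.
Determined: E=white, G=brown. The other variables each still have more than one consistent value. That makes 2.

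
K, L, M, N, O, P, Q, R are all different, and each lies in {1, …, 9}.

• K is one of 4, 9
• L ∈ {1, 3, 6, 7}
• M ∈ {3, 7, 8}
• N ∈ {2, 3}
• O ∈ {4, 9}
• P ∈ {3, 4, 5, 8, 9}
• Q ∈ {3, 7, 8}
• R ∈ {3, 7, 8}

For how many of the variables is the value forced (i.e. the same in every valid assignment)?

2

The 2 variables K and O are confined to {4, 9}, which locks those values in; drop them from P.
The 3 variables M, Q, R are confined to {3, 7, 8}, which locks those values in; drop them from L, N, P.
N must be 2 (only option left).
P's domain is down to {5}, so P = 5.
Determined: N=2, P=5. The other variables each still have more than one consistent value. That makes 2.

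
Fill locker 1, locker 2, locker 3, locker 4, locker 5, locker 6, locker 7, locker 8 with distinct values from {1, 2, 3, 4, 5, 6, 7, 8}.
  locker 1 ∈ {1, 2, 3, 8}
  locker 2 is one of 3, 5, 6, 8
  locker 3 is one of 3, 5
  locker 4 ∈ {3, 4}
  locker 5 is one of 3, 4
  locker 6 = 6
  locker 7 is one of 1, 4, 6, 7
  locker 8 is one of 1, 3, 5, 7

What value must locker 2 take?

8

locker 6's domain is down to {6}, so locker 6 = 6. So locker 2, locker 7 can't be 6.
The 7 still-open variables draw from only 7 values {1, 2, 3, 4, 5, 7, 8}, so each is used; only locker 1 can be 2, hence locker 1 = 2.
The 6 still-open variables draw from only 6 values {1, 3, 4, 5, 7, 8}, so each is used; only locker 2 can be 8, hence locker 2 = 8.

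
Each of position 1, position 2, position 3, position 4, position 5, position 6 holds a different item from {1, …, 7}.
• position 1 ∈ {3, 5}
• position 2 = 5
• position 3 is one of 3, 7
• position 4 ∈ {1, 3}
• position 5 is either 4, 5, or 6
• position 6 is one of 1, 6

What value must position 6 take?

position 2 has just one choice, so position 2 = 5. Strike 5 from position 1, position 5.
position 1's domain is down to {3}, so position 1 = 3. Remove 3 from position 3, position 4.
position 3 has just one choice, so position 3 = 7.
That leaves position 4 = 1. Eliminate 1 elsewhere: position 6.
So position 6 = 6.

6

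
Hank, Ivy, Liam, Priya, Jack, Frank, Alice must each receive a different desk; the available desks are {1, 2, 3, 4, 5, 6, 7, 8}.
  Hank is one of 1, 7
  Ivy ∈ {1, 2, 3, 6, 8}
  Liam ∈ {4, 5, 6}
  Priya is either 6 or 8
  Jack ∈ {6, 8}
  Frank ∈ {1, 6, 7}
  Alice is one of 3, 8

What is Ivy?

The 2 variables Priya and Jack are confined to {6, 8}, which locks those values in; drop them from Ivy, Liam, Frank, Alice.
Alice has just one choice, so Alice = 3. Remove 3 from Ivy.
The 2 variables Hank and Frank are confined to {1, 7}, which locks those values in; drop them from Ivy.
So Ivy = 2.

2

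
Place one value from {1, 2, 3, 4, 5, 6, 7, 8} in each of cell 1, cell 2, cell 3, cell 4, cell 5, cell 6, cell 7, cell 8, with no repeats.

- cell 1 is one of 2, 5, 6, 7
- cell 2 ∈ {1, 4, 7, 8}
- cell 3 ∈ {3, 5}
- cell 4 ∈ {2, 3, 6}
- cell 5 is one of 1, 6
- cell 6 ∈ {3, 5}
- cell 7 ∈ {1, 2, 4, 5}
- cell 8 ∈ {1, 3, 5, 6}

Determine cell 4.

The 8 variables draw from only 8 values {1, 2, 3, 4, 5, 6, 7, 8}, so each is used; only cell 2 can be 8, hence cell 2 = 8.
The 7 still-open variables draw from only 7 values {1, 2, 3, 4, 5, 6, 7}, so each is used; only cell 7 can be 4, hence cell 7 = 4.
The 6 still-open variables together cover exactly {1, 2, 3, 5, 6, 7} — 6 values for 6 variables — and 7 appears only in cell 1's list, so cell 1 = 7.
Among the 5 still-open variables, 2 fits only cell 4 (and all 5 values in {1, 2, 3, 5, 6} must be used), so cell 4 = 2.

2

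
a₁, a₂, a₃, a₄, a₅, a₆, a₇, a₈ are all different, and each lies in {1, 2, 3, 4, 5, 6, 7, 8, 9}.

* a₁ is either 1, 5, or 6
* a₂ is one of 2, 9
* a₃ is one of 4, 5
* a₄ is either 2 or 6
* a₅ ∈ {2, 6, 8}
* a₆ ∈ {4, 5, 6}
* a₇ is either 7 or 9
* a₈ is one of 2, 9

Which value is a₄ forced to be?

Among the 8 variables, 1 fits only a₁ (and all 8 values in {1, 2, 4, 5, 6, 7, 8, 9} must be used), so a₁ = 1.
Among the 7 still-open variables, 7 fits only a₇ (and all 7 values in {2, 4, 5, 6, 7, 8, 9} must be used), so a₇ = 7.
The 6 still-open variables draw from only 6 values {2, 4, 5, 6, 8, 9}, so each is used; only a₅ can be 8, hence a₅ = 8.
The 2 variables a₂ and a₈ are confined to {2, 9}, which locks those values in; drop them from a₄.
So a₄ = 6.

6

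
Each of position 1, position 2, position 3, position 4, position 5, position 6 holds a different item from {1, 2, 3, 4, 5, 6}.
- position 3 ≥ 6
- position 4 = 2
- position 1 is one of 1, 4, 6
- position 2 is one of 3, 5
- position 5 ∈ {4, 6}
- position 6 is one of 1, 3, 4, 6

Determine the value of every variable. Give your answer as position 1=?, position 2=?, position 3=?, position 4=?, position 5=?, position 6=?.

position 1=1, position 2=5, position 3=6, position 4=2, position 5=4, position 6=3

position 3's domain is down to {6}, so position 3 = 6. Remove 6 from position 1, position 5, position 6.
position 4 has just one choice, so position 4 = 2.
That leaves position 5 = 4. Eliminate 4 elsewhere: position 1, position 6.
position 1 must be 1 (only option left). Eliminate 1 elsewhere: position 6.
That leaves position 6 = 3. Remove 3 from position 2.
position 2's domain is down to {5}, so position 2 = 5.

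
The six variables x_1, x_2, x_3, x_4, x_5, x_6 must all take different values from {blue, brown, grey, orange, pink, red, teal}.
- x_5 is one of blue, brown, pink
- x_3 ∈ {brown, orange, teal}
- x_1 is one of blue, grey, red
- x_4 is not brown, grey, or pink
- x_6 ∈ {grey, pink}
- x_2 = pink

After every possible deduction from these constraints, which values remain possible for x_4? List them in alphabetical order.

x_2 must be pink (only option left). Eliminate pink elsewhere: x_5, x_6.
x_6 has just one choice, so x_6 = grey. Eliminate grey elsewhere: x_1.
No further eliminations apply; x_4 can still be any of blue, orange, red, teal.

blue, orange, red, teal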